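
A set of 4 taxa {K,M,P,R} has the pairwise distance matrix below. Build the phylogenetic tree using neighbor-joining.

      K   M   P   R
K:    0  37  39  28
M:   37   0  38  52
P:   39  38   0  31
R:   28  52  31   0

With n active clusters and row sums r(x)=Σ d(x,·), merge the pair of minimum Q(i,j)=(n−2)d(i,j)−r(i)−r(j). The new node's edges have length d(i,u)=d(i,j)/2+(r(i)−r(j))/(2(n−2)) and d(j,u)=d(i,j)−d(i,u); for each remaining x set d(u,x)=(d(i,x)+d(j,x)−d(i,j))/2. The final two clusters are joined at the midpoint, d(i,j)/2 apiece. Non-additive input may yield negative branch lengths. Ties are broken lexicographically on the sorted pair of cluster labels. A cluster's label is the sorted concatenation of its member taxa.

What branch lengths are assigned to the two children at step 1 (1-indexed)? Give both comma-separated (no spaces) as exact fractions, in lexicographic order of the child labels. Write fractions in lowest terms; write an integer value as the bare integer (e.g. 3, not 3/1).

49/4,63/4

1. join K+R (d=28, Q=-159) ⇒ KR; edges |K|=49/4, |R|=63/4
  updated: d(KR,M)=61/2, d(KR,P)=21
2. join KR+M (d=61/2, Q=-179/2) ⇒ KMR; edges |KR|=27/4, |M|=95/4
  updated: d(KMR,P)=57/4
3. join KMR+P (d=57/4) ⇒ KMPR; edges |KMR|=57/8, |P|=57/8
final tree: (((K:49/4,R:63/4):27/4,M:95/4):57/8,P:57/8)
total length: 291/4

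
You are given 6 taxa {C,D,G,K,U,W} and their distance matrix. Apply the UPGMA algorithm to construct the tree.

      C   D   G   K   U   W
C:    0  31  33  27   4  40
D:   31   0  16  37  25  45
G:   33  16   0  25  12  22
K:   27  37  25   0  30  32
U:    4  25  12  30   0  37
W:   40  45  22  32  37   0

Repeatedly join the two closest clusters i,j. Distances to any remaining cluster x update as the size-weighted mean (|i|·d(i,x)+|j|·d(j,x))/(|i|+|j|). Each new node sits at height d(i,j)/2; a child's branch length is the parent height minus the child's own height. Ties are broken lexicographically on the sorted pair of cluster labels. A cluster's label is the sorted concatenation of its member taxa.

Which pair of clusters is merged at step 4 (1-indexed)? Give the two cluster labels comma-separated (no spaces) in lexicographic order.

CDGU,K

step 1: merge (C,U) at d=4; branch lengths C→2, U→2; new cluster CU
  updated: d(CU,D)=28, d(CU,G)=45/2, d(CU,K)=57/2, d(CU,W)=77/2
step 2: merge (D,G) at d=16; branch lengths D→8, G→8; new cluster DG
  updated: d(CU,DG)=101/4, d(DG,K)=31, d(DG,W)=67/2
step 3: merge (CU,DG) at d=101/4; branch lengths CU→85/8, DG→37/8; new cluster CDGU
  updated: d(CDGU,K)=119/4, d(CDGU,W)=36
step 4: merge (CDGU,K) at d=119/4; branch lengths CDGU→9/4, K→119/8; new cluster CDGKU
  updated: d(CDGKU,W)=176/5
step 5: merge (CDGKU,W) at d=176/5; branch lengths CDGKU→109/40, W→88/5; new cluster CDGKUW
final tree: ((((C:2,U:2):85/8,(D:8,G:8):37/8):9/4,K:119/8):109/40,W:88/5)
total length: 727/10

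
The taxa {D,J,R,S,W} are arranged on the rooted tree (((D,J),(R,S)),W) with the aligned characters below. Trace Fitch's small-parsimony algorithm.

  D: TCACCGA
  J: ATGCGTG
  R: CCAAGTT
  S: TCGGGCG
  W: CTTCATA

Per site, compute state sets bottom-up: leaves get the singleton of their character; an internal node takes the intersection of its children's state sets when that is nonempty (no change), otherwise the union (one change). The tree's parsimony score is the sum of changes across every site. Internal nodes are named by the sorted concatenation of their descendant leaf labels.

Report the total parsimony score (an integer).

17

DJ@0: {T} ∪ {A} = {A,T} (union, +1)
RS@0: {C} ∪ {T} = {C,T} (union, +1)
DJRS@0: {A,T} ∩ {C,T} = {T} (intersection, +0)
DJRSW@0: {T} ∪ {C} = {C,T} (union, +1)
DJ@1: {C} ∪ {T} = {C,T} (union, +1)
RS@1: {C} ∩ {C} = {C} (intersection, +0)
DJRS@1: {C,T} ∩ {C} = {C} (intersection, +0)
DJRSW@1: {C} ∪ {T} = {C,T} (union, +1)
DJ@2: {A} ∪ {G} = {A,G} (union, +1)
RS@2: {A} ∪ {G} = {A,G} (union, +1)
DJRS@2: {A,G} ∩ {A,G} = {A,G} (intersection, +0)
DJRSW@2: {A,G} ∪ {T} = {A,G,T} (union, +1)
DJ@3: {C} ∩ {C} = {C} (intersection, +0)
RS@3: {A} ∪ {G} = {A,G} (union, +1)
DJRS@3: {C} ∪ {A,G} = {A,C,G} (union, +1)
DJRSW@3: {A,C,G} ∩ {C} = {C} (intersection, +0)
DJ@4: {C} ∪ {G} = {C,G} (union, +1)
RS@4: {G} ∩ {G} = {G} (intersection, +0)
DJRS@4: {C,G} ∩ {G} = {G} (intersection, +0)
DJRSW@4: {G} ∪ {A} = {A,G} (union, +1)
DJ@5: {G} ∪ {T} = {G,T} (union, +1)
RS@5: {T} ∪ {C} = {C,T} (union, +1)
DJRS@5: {G,T} ∩ {C,T} = {T} (intersection, +0)
DJRSW@5: {T} ∩ {T} = {T} (intersection, +0)
DJ@6: {A} ∪ {G} = {A,G} (union, +1)
RS@6: {T} ∪ {G} = {G,T} (union, +1)
DJRS@6: {A,G} ∩ {G,T} = {G} (intersection, +0)
DJRSW@6: {G} ∪ {A} = {A,G} (union, +1)
per-site changes: [3, 2, 3, 2, 2, 2, 3]; total = 17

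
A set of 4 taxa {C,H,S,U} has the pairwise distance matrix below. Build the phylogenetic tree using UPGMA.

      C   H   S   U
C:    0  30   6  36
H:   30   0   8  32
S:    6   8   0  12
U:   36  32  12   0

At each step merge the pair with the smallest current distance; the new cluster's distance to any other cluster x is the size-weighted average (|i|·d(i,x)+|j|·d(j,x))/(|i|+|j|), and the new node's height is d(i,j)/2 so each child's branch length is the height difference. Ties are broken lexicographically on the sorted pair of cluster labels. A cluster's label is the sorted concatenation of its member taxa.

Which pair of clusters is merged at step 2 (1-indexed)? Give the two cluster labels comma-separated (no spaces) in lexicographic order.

1. join C+S (d=6) ⇒ CS; edges |C|=3, |S|=3
  updated: d(CS,H)=19, d(CS,U)=24
2. join CS+H (d=19) ⇒ CHS; edges |CS|=13/2, |H|=19/2
  updated: d(CHS,U)=80/3
3. join CHS+U (d=80/3) ⇒ CHSU; edges |CHS|=23/6, |U|=40/3
final tree: (((C:3,S:3):13/2,H:19/2):23/6,U:40/3)
total length: 235/6

CS,H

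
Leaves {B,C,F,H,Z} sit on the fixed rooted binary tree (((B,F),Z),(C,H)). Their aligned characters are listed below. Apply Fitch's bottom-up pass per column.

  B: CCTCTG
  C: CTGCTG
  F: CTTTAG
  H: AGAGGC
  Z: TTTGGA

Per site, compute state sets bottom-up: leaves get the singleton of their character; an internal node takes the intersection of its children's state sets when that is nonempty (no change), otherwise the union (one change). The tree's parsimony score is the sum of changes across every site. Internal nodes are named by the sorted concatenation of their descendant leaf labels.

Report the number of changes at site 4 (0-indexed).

3

[col 0] BF: children B:{C}, F:{C} ∩→ {C}; cost 0
[col 0] BFZ: children BF:{C}, Z:{T} ∪→ {C,T}; cost 1
[col 0] CH: children C:{C}, H:{A} ∪→ {A,C}; cost 1
[col 0] BCFHZ: children BFZ:{C,T}, CH:{A,C} ∩→ {C}; cost 0
[col 1] BF: children B:{C}, F:{T} ∪→ {C,T}; cost 1
[col 1] BFZ: children BF:{C,T}, Z:{T} ∩→ {T}; cost 0
[col 1] CH: children C:{T}, H:{G} ∪→ {G,T}; cost 1
[col 1] BCFHZ: children BFZ:{T}, CH:{G,T} ∩→ {T}; cost 0
[col 2] BF: children B:{T}, F:{T} ∩→ {T}; cost 0
[col 2] BFZ: children BF:{T}, Z:{T} ∩→ {T}; cost 0
[col 2] CH: children C:{G}, H:{A} ∪→ {A,G}; cost 1
[col 2] BCFHZ: children BFZ:{T}, CH:{A,G} ∪→ {A,G,T}; cost 1
[col 3] BF: children B:{C}, F:{T} ∪→ {C,T}; cost 1
[col 3] BFZ: children BF:{C,T}, Z:{G} ∪→ {C,G,T}; cost 1
[col 3] CH: children C:{C}, H:{G} ∪→ {C,G}; cost 1
[col 3] BCFHZ: children BFZ:{C,G,T}, CH:{C,G} ∩→ {C,G}; cost 0
[col 4] BF: children B:{T}, F:{A} ∪→ {A,T}; cost 1
[col 4] BFZ: children BF:{A,T}, Z:{G} ∪→ {A,G,T}; cost 1
[col 4] CH: children C:{T}, H:{G} ∪→ {G,T}; cost 1
[col 4] BCFHZ: children BFZ:{A,G,T}, CH:{G,T} ∩→ {G,T}; cost 0
[col 5] BF: children B:{G}, F:{G} ∩→ {G}; cost 0
[col 5] BFZ: children BF:{G}, Z:{A} ∪→ {A,G}; cost 1
[col 5] CH: children C:{G}, H:{C} ∪→ {C,G}; cost 1
[col 5] BCFHZ: children BFZ:{A,G}, CH:{C,G} ∩→ {G}; cost 0
per-site changes: [2, 2, 2, 3, 3, 2]; total = 14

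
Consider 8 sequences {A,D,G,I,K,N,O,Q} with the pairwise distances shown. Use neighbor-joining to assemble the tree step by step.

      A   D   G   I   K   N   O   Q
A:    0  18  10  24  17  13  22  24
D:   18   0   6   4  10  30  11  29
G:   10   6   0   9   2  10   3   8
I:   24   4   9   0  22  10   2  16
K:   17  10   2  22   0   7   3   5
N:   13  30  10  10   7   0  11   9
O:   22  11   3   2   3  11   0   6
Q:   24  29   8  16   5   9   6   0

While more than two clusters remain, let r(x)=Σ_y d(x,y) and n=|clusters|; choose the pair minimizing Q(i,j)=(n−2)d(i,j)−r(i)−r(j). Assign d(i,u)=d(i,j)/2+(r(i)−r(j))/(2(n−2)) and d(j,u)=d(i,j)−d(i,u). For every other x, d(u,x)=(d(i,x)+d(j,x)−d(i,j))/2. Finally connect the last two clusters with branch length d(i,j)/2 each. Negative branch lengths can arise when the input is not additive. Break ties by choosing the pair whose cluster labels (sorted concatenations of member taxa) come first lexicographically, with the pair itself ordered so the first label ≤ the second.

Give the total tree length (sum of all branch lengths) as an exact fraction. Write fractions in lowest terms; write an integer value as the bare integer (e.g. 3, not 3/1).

1. join D+I (d=4, Q=-171) ⇒ DI; edges |D|=15/4, |I|=1/4
  updated: d(A,DI)=19, d(DI,G)=11/2, d(DI,K)=14, d(DI,N)=18, d(DI,O)=9/2, d(DI,Q)=41/2
2. join DI+O (d=9/2, Q=-217/2) ⇒ DIO; edges |DI|=109/20, |O|=-19/20
  updated: d(A,DIO)=73/4, d(DIO,G)=2, d(DIO,K)=25/4, d(DIO,N)=49/4, d(DIO,Q)=11
3. join A+N (d=13, Q=-163/2) ⇒ AN; edges |A|=83/8, |N|=21/8
  updated: d(AN,DIO)=35/4, d(AN,G)=7/2, d(AN,K)=11/2, d(AN,Q)=10
4. join K+Q (d=5, Q=-151/4) ⇒ KQ; edges |K|=-1/24, |Q|=121/24
  updated: d(AN,KQ)=21/4, d(DIO,KQ)=49/8, d(G,KQ)=5/2
5. join AN+KQ (d=21/4, Q=-167/8) ⇒ AKNQ; edges |AN|=113/32, |KQ|=55/32
  updated: d(AKNQ,DIO)=77/16, d(AKNQ,G)=3/8
6. join AKNQ+DIO (d=77/16, Q=-115/16) ⇒ ADIKNOQ; edges |AKNQ|=51/32, |DIO|=103/32
  updated: d(ADIKNOQ,G)=-39/32
7. join ADIKNOQ+G (d=-39/32) ⇒ ADGIKNOQ; edges |ADIKNOQ|=-39/64, |G|=-39/64
final tree: ((((A:83/8,N:21/8):113/32,(K:-1/24,Q:121/24):55/32):51/32,((D:15/4,I:1/4):109/20,O:-19/20):103/32):-39/64,G:-39/64)
total length: 1131/32

1131/32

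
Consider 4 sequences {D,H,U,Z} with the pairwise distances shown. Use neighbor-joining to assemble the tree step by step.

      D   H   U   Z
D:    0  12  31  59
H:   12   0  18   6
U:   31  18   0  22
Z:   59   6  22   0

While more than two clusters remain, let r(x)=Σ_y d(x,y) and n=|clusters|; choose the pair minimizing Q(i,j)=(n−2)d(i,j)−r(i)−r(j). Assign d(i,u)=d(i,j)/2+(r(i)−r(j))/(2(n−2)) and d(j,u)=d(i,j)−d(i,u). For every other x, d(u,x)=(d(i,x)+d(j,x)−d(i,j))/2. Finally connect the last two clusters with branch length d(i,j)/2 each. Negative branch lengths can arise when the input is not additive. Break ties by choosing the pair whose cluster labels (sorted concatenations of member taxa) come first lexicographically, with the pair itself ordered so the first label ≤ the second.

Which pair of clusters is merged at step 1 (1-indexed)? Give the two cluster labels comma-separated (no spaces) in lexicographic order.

D,H

step 1: merge (D,H) at d=12, Q=-114; branch lengths D→45/2, H→-21/2; new cluster DH
  updated: d(DH,U)=37/2, d(DH,Z)=53/2
step 2: merge (DH,U) at d=37/2, Q=-67; branch lengths DH→23/2, U→7; new cluster DHU
  updated: d(DHU,Z)=15
step 3: merge (DHU,Z) at d=15; branch lengths DHU→15/2, Z→15/2; new cluster DHUZ
final tree: (((D:45/2,H:-21/2):23/2,U:7):15/2,Z:15/2)
total length: 91/2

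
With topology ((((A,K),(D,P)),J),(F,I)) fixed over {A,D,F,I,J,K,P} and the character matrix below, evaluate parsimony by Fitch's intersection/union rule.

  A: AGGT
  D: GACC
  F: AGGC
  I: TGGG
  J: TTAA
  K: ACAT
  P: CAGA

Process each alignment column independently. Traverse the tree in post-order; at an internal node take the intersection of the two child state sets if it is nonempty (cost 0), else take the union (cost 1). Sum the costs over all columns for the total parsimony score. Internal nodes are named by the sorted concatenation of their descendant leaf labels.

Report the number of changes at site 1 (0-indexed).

3

site 0, node AK: A={A} ∩ K={A} → {A} (+0)
site 0, node DP: D={G} ∪ P={C} → {C,G} (+1)
site 0, node ADKP: AK={A} ∪ DP={C,G} → {A,C,G} (+1)
site 0, node ADJKP: ADKP={A,C,G} ∪ J={T} → {A,C,G,T} (+1)
site 0, node FI: F={A} ∪ I={T} → {A,T} (+1)
site 0, node ADFIJKP: ADJKP={A,C,G,T} ∩ FI={A,T} → {A,T} (+0)
site 1, node AK: A={G} ∪ K={C} → {C,G} (+1)
site 1, node DP: D={A} ∩ P={A} → {A} (+0)
site 1, node ADKP: AK={C,G} ∪ DP={A} → {A,C,G} (+1)
site 1, node ADJKP: ADKP={A,C,G} ∪ J={T} → {A,C,G,T} (+1)
site 1, node FI: F={G} ∩ I={G} → {G} (+0)
site 1, node ADFIJKP: ADJKP={A,C,G,T} ∩ FI={G} → {G} (+0)
site 2, node AK: A={G} ∪ K={A} → {A,G} (+1)
site 2, node DP: D={C} ∪ P={G} → {C,G} (+1)
site 2, node ADKP: AK={A,G} ∩ DP={C,G} → {G} (+0)
site 2, node ADJKP: ADKP={G} ∪ J={A} → {A,G} (+1)
site 2, node FI: F={G} ∩ I={G} → {G} (+0)
site 2, node ADFIJKP: ADJKP={A,G} ∩ FI={G} → {G} (+0)
site 3, node AK: A={T} ∩ K={T} → {T} (+0)
site 3, node DP: D={C} ∪ P={A} → {A,C} (+1)
site 3, node ADKP: AK={T} ∪ DP={A,C} → {A,C,T} (+1)
site 3, node ADJKP: ADKP={A,C,T} ∩ J={A} → {A} (+0)
site 3, node FI: F={C} ∪ I={G} → {C,G} (+1)
site 3, node ADFIJKP: ADJKP={A} ∪ FI={C,G} → {A,C,G} (+1)
per-site changes: [4, 3, 3, 4]; total = 14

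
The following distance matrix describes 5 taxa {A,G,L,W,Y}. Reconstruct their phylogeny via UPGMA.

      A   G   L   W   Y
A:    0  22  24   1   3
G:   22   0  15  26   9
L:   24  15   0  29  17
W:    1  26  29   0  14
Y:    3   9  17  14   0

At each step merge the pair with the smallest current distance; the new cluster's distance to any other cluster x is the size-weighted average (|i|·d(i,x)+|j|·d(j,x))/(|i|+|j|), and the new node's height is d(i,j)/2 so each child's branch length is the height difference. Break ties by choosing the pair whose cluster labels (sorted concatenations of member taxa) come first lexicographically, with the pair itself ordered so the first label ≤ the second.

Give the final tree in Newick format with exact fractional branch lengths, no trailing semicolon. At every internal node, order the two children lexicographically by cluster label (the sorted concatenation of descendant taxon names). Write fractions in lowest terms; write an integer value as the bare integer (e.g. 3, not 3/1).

(((A:1/2,W:1/2):15/4,Y:17/4):19/3,(G:15/2,L:15/2):37/12)

iteration 1: select A,W (d=1); attach at lengths (1/2, 1/2); label the merged cluster AW
  updated: d(AW,G)=24, d(AW,L)=53/2, d(AW,Y)=17/2
iteration 2: select AW,Y (d=17/2); attach at lengths (15/4, 17/4); label the merged cluster AWY
  updated: d(AWY,G)=19, d(AWY,L)=70/3
iteration 3: select G,L (d=15); attach at lengths (15/2, 15/2); label the merged cluster GL
  updated: d(AWY,GL)=127/6
iteration 4: select AWY,GL (d=127/6); attach at lengths (19/3, 37/12); label the merged cluster AGLWY
final tree: (((A:1/2,W:1/2):15/4,Y:17/4):19/3,(G:15/2,L:15/2):37/12)
total length: 401/12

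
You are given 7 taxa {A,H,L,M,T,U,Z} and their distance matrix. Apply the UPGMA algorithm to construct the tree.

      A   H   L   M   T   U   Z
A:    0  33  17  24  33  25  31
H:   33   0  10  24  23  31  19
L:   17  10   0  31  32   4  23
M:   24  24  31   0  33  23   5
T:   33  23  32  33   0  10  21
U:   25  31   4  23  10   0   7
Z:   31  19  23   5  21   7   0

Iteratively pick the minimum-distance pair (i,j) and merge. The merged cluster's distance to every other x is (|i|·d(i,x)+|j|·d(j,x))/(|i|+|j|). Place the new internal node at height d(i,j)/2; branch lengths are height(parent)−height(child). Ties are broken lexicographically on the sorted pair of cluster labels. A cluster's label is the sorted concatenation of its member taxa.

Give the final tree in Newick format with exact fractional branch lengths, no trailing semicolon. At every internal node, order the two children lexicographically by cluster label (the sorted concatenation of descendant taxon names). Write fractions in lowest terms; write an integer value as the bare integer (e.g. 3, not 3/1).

1. join L+U (d=4) ⇒ LU; edges |L|=2, |U|=2
  updated: d(A,LU)=21, d(H,LU)=41/2, d(LU,M)=27, d(LU,T)=21, d(LU,Z)=15
2. join M+Z (d=5) ⇒ MZ; edges |M|=5/2, |Z|=5/2
  updated: d(A,MZ)=55/2, d(H,MZ)=43/2, d(LU,MZ)=21, d(MZ,T)=27
3. join H+LU (d=41/2) ⇒ HLU; edges |H|=41/4, |LU|=33/4
  updated: d(A,HLU)=25, d(HLU,MZ)=127/6, d(HLU,T)=65/3
4. join HLU+MZ (d=127/6) ⇒ HLMUZ; edges |HLU|=1/3, |MZ|=97/12
  updated: d(A,HLMUZ)=26, d(HLMUZ,T)=119/5
5. join HLMUZ+T (d=119/5) ⇒ HLMTUZ; edges |HLMUZ|=79/60, |T|=119/10
  updated: d(A,HLMTUZ)=163/6
6. join A+HLMTUZ (d=163/6) ⇒ AHLMTUZ; edges |A|=163/12, |HLMTUZ|=101/60
final tree: (A:163/12,(((H:41/4,(L:2,U:2):33/4):1/3,(M:5/2,Z:5/2):97/12):79/60,T:119/10):101/60)
total length: 322/5

(A:163/12,(((H:41/4,(L:2,U:2):33/4):1/3,(M:5/2,Z:5/2):97/12):79/60,T:119/10):101/60)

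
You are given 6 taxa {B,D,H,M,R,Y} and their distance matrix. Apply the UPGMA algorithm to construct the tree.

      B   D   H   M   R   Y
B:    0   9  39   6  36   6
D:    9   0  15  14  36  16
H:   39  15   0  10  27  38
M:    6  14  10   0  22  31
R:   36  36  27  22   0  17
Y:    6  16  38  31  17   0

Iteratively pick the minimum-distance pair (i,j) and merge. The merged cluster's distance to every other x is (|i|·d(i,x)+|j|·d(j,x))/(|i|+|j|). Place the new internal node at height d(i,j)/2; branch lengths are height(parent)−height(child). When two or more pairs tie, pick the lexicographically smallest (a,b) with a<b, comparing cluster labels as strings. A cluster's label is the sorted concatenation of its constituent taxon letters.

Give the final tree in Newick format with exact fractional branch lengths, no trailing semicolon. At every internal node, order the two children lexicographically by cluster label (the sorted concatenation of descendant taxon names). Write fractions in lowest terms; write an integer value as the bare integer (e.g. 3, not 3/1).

iteration 1: select B,M (d=6); attach at lengths (3, 3); label the merged cluster BM
  updated: d(BM,D)=23/2, d(BM,H)=49/2, d(BM,R)=29, d(BM,Y)=37/2
iteration 2: select BM,D (d=23/2); attach at lengths (11/4, 23/4); label the merged cluster BDM
  updated: d(BDM,H)=64/3, d(BDM,R)=94/3, d(BDM,Y)=53/3
iteration 3: select R,Y (d=17); attach at lengths (17/2, 17/2); label the merged cluster RY
  updated: d(BDM,RY)=49/2, d(H,RY)=65/2
iteration 4: select BDM,H (d=64/3); attach at lengths (59/12, 32/3); label the merged cluster BDHM
  updated: d(BDHM,RY)=53/2
iteration 5: select BDHM,RY (d=53/2); attach at lengths (31/12, 19/4); label the merged cluster BDHMRY
final tree: ((((B:3,M:3):11/4,D:23/4):59/12,H:32/3):31/12,(R:17/2,Y:17/2):19/4)
total length: 653/12

((((B:3,M:3):11/4,D:23/4):59/12,H:32/3):31/12,(R:17/2,Y:17/2):19/4)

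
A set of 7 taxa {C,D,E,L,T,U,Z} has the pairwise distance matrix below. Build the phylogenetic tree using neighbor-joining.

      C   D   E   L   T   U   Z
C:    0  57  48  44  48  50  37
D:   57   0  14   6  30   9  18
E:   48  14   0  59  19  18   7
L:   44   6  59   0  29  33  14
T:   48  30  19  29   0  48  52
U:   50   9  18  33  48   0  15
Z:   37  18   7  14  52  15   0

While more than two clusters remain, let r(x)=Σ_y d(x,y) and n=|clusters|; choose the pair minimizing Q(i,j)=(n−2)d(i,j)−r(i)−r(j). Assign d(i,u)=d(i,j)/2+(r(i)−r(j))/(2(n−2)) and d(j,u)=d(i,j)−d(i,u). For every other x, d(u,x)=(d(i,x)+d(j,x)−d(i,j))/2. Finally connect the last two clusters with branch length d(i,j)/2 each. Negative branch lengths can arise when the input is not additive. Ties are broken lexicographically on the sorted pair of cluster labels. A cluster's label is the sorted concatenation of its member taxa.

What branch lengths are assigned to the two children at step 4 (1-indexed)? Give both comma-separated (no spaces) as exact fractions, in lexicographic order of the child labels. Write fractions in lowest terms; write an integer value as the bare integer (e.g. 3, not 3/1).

iteration 1: select E,T (d=19, Q=-296); attach at lengths (17/5, 78/5); label the merged cluster ET
  updated: d(C,ET)=77/2, d(D,ET)=25/2, d(ET,L)=69/2, d(ET,U)=47/2, d(ET,Z)=20
iteration 2: select D,L (d=6, Q=-210); attach at lengths (-5/8, 53/8); label the merged cluster DL
  updated: d(C,DL)=95/2, d(DL,ET)=41/2, d(DL,U)=18, d(DL,Z)=13
iteration 3: select C,ET (d=77/2, Q=-160); attach at lengths (31, 15/2); label the merged cluster CET
  updated: d(CET,DL)=59/4, d(CET,U)=35/2, d(CET,Z)=37/4
iteration 4: select CET,Z (d=37/4, Q=-241/4); attach at lengths (91/16, 57/16); label the merged cluster CETZ
  updated: d(CETZ,DL)=37/4, d(CETZ,U)=93/8
iteration 5: select CETZ,DL (d=37/4, Q=-311/8); attach at lengths (23/16, 125/16); label the merged cluster CDELTZ
  updated: d(CDELTZ,U)=163/16
iteration 6: select CDELTZ,U (d=163/16); attach at lengths (163/32, 163/32); label the merged cluster CDELTUZ
final tree: ((((C:31,(E:17/5,T:78/5):15/2):91/16,Z:57/16):23/16,(D:-5/8,L:53/8):125/16):163/32,U:163/32)
total length: 1475/16

91/16,57/16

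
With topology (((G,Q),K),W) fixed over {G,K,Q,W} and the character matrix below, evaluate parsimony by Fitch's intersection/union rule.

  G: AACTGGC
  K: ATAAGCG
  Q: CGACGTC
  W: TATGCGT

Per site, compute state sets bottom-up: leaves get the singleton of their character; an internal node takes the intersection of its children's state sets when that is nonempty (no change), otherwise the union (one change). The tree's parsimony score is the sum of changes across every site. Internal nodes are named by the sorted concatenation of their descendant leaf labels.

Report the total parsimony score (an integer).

14

[col 0] GQ: children G:{A}, Q:{C} ∪→ {A,C}; cost 1
[col 0] GKQ: children GQ:{A,C}, K:{A} ∩→ {A}; cost 0
[col 0] GKQW: children GKQ:{A}, W:{T} ∪→ {A,T}; cost 1
[col 1] GQ: children G:{A}, Q:{G} ∪→ {A,G}; cost 1
[col 1] GKQ: children GQ:{A,G}, K:{T} ∪→ {A,G,T}; cost 1
[col 1] GKQW: children GKQ:{A,G,T}, W:{A} ∩→ {A}; cost 0
[col 2] GQ: children G:{C}, Q:{A} ∪→ {A,C}; cost 1
[col 2] GKQ: children GQ:{A,C}, K:{A} ∩→ {A}; cost 0
[col 2] GKQW: children GKQ:{A}, W:{T} ∪→ {A,T}; cost 1
[col 3] GQ: children G:{T}, Q:{C} ∪→ {C,T}; cost 1
[col 3] GKQ: children GQ:{C,T}, K:{A} ∪→ {A,C,T}; cost 1
[col 3] GKQW: children GKQ:{A,C,T}, W:{G} ∪→ {A,C,G,T}; cost 1
[col 4] GQ: children G:{G}, Q:{G} ∩→ {G}; cost 0
[col 4] GKQ: children GQ:{G}, K:{G} ∩→ {G}; cost 0
[col 4] GKQW: children GKQ:{G}, W:{C} ∪→ {C,G}; cost 1
[col 5] GQ: children G:{G}, Q:{T} ∪→ {G,T}; cost 1
[col 5] GKQ: children GQ:{G,T}, K:{C} ∪→ {C,G,T}; cost 1
[col 5] GKQW: children GKQ:{C,G,T}, W:{G} ∩→ {G}; cost 0
[col 6] GQ: children G:{C}, Q:{C} ∩→ {C}; cost 0
[col 6] GKQ: children GQ:{C}, K:{G} ∪→ {C,G}; cost 1
[col 6] GKQW: children GKQ:{C,G}, W:{T} ∪→ {C,G,T}; cost 1
per-site changes: [2, 2, 2, 3, 1, 2, 2]; total = 14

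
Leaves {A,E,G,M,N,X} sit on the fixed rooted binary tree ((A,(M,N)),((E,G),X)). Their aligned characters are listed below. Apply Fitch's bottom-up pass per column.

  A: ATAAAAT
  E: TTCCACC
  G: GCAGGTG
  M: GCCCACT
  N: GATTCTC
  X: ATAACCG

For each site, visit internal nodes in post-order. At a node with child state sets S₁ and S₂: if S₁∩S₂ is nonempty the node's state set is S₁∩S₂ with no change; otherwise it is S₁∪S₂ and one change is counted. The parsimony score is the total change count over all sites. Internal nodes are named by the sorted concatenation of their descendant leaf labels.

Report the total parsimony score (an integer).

22

[col 0] MN: children M:{G}, N:{G} ∩→ {G}; cost 0
[col 0] AMN: children A:{A}, MN:{G} ∪→ {A,G}; cost 1
[col 0] EG: children E:{T}, G:{G} ∪→ {G,T}; cost 1
[col 0] EGX: children EG:{G,T}, X:{A} ∪→ {A,G,T}; cost 1
[col 0] AEGMNX: children AMN:{A,G}, EGX:{A,G,T} ∩→ {A,G}; cost 0
[col 1] MN: children M:{C}, N:{A} ∪→ {A,C}; cost 1
[col 1] AMN: children A:{T}, MN:{A,C} ∪→ {A,C,T}; cost 1
[col 1] EG: children E:{T}, G:{C} ∪→ {C,T}; cost 1
[col 1] EGX: children EG:{C,T}, X:{T} ∩→ {T}; cost 0
[col 1] AEGMNX: children AMN:{A,C,T}, EGX:{T} ∩→ {T}; cost 0
[col 2] MN: children M:{C}, N:{T} ∪→ {C,T}; cost 1
[col 2] AMN: children A:{A}, MN:{C,T} ∪→ {A,C,T}; cost 1
[col 2] EG: children E:{C}, G:{A} ∪→ {A,C}; cost 1
[col 2] EGX: children EG:{A,C}, X:{A} ∩→ {A}; cost 0
[col 2] AEGMNX: children AMN:{A,C,T}, EGX:{A} ∩→ {A}; cost 0
[col 3] MN: children M:{C}, N:{T} ∪→ {C,T}; cost 1
[col 3] AMN: children A:{A}, MN:{C,T} ∪→ {A,C,T}; cost 1
[col 3] EG: children E:{C}, G:{G} ∪→ {C,G}; cost 1
[col 3] EGX: children EG:{C,G}, X:{A} ∪→ {A,C,G}; cost 1
[col 3] AEGMNX: children AMN:{A,C,T}, EGX:{A,C,G} ∩→ {A,C}; cost 0
[col 4] MN: children M:{A}, N:{C} ∪→ {A,C}; cost 1
[col 4] AMN: children A:{A}, MN:{A,C} ∩→ {A}; cost 0
[col 4] EG: children E:{A}, G:{G} ∪→ {A,G}; cost 1
[col 4] EGX: children EG:{A,G}, X:{C} ∪→ {A,C,G}; cost 1
[col 4] AEGMNX: children AMN:{A}, EGX:{A,C,G} ∩→ {A}; cost 0
[col 5] MN: children M:{C}, N:{T} ∪→ {C,T}; cost 1
[col 5] AMN: children A:{A}, MN:{C,T} ∪→ {A,C,T}; cost 1
[col 5] EG: children E:{C}, G:{T} ∪→ {C,T}; cost 1
[col 5] EGX: children EG:{C,T}, X:{C} ∩→ {C}; cost 0
[col 5] AEGMNX: children AMN:{A,C,T}, EGX:{C} ∩→ {C}; cost 0
[col 6] MN: children M:{T}, N:{C} ∪→ {C,T}; cost 1
[col 6] AMN: children A:{T}, MN:{C,T} ∩→ {T}; cost 0
[col 6] EG: children E:{C}, G:{G} ∪→ {C,G}; cost 1
[col 6] EGX: children EG:{C,G}, X:{G} ∩→ {G}; cost 0
[col 6] AEGMNX: children AMN:{T}, EGX:{G} ∪→ {G,T}; cost 1
per-site changes: [3, 3, 3, 4, 3, 3, 3]; total = 22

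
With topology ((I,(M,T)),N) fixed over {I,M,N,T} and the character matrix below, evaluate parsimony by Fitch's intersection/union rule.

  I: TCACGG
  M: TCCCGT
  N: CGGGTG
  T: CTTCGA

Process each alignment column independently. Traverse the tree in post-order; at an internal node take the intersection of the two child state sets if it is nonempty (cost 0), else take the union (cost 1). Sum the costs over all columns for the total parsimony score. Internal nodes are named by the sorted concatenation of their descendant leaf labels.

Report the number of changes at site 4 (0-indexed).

1

[col 0] MT: children M:{T}, T:{C} ∪→ {C,T}; cost 1
[col 0] IMT: children I:{T}, MT:{C,T} ∩→ {T}; cost 0
[col 0] IMNT: children IMT:{T}, N:{C} ∪→ {C,T}; cost 1
[col 1] MT: children M:{C}, T:{T} ∪→ {C,T}; cost 1
[col 1] IMT: children I:{C}, MT:{C,T} ∩→ {C}; cost 0
[col 1] IMNT: children IMT:{C}, N:{G} ∪→ {C,G}; cost 1
[col 2] MT: children M:{C}, T:{T} ∪→ {C,T}; cost 1
[col 2] IMT: children I:{A}, MT:{C,T} ∪→ {A,C,T}; cost 1
[col 2] IMNT: children IMT:{A,C,T}, N:{G} ∪→ {A,C,G,T}; cost 1
[col 3] MT: children M:{C}, T:{C} ∩→ {C}; cost 0
[col 3] IMT: children I:{C}, MT:{C} ∩→ {C}; cost 0
[col 3] IMNT: children IMT:{C}, N:{G} ∪→ {C,G}; cost 1
[col 4] MT: children M:{G}, T:{G} ∩→ {G}; cost 0
[col 4] IMT: children I:{G}, MT:{G} ∩→ {G}; cost 0
[col 4] IMNT: children IMT:{G}, N:{T} ∪→ {G,T}; cost 1
[col 5] MT: children M:{T}, T:{A} ∪→ {A,T}; cost 1
[col 5] IMT: children I:{G}, MT:{A,T} ∪→ {A,G,T}; cost 1
[col 5] IMNT: children IMT:{A,G,T}, N:{G} ∩→ {G}; cost 0
per-site changes: [2, 2, 3, 1, 1, 2]; total = 11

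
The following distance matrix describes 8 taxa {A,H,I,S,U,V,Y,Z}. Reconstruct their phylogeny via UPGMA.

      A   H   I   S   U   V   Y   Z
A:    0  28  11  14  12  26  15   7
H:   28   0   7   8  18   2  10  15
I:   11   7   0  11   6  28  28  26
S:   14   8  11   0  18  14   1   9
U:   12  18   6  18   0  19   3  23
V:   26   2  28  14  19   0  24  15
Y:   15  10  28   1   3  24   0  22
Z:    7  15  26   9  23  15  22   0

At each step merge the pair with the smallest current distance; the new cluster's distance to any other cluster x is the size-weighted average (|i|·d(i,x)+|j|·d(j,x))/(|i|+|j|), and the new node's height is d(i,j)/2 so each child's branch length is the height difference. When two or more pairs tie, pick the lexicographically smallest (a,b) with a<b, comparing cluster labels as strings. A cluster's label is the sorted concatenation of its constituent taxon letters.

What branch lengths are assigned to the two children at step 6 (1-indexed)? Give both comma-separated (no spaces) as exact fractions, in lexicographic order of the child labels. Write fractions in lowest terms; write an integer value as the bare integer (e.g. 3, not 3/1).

5/4,21/4

step 1: merge (S,Y) at d=1; branch lengths S→1/2, Y→1/2; new cluster SY
  updated: d(A,SY)=29/2, d(H,SY)=9, d(I,SY)=39/2, d(SY,U)=21/2, d(SY,V)=19, d(SY,Z)=31/2
step 2: merge (H,V) at d=2; branch lengths H→1, V→1; new cluster HV
  updated: d(A,HV)=27, d(HV,I)=35/2, d(HV,SY)=14, d(HV,U)=37/2, d(HV,Z)=15
step 3: merge (I,U) at d=6; branch lengths I→3, U→3; new cluster IU
  updated: d(A,IU)=23/2, d(HV,IU)=18, d(IU,SY)=15, d(IU,Z)=49/2
step 4: merge (A,Z) at d=7; branch lengths A→7/2, Z→7/2; new cluster AZ
  updated: d(AZ,HV)=21, d(AZ,IU)=18, d(AZ,SY)=15
step 5: merge (HV,SY) at d=14; branch lengths HV→6, SY→13/2; new cluster HSVY
  updated: d(AZ,HSVY)=18, d(HSVY,IU)=33/2
step 6: merge (HSVY,IU) at d=33/2; branch lengths HSVY→5/4, IU→21/4; new cluster HISUVY
  updated: d(AZ,HISUVY)=18
step 7: merge (AZ,HISUVY) at d=18; branch lengths AZ→11/2, HISUVY→3/4; new cluster AHISUVYZ
final tree: ((A:7/2,Z:7/2):11/2,(((H:1,V:1):6,(S:1/2,Y:1/2):13/2):5/4,(I:3,U:3):21/4):3/4)
total length: 165/4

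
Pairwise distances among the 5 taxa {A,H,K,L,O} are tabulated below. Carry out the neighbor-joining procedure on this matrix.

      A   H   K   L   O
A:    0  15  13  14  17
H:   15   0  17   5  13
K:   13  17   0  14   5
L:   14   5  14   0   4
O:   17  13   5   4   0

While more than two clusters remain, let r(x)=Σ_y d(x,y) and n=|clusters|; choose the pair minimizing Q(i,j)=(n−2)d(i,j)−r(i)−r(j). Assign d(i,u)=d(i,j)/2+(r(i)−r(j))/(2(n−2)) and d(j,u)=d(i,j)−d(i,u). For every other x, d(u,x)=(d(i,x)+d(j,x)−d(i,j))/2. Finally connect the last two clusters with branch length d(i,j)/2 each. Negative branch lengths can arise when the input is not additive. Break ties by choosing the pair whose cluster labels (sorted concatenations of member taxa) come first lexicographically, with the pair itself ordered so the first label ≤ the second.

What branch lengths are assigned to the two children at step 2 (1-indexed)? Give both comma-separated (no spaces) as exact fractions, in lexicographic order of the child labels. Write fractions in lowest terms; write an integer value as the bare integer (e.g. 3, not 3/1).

35/4,15/4

iteration 1: select K,O (d=5, Q=-73); attach at lengths (25/6, 5/6); label the merged cluster KO
  updated: d(A,KO)=25/2, d(H,KO)=25/2, d(KO,L)=13/2
iteration 2: select A,KO (d=25/2, Q=-48); attach at lengths (35/4, 15/4); label the merged cluster AKO
  updated: d(AKO,H)=15/2, d(AKO,L)=4
iteration 3: select AKO,H (d=15/2, Q=-33/2); attach at lengths (13/4, 17/4); label the merged cluster AHKO
  updated: d(AHKO,L)=3/4
iteration 4: select AHKO,L (d=3/4); attach at lengths (3/8, 3/8); label the merged cluster AHKLO
final tree: (((A:35/4,(K:25/6,O:5/6):15/4):13/4,H:17/4):3/8,L:3/8)
total length: 103/4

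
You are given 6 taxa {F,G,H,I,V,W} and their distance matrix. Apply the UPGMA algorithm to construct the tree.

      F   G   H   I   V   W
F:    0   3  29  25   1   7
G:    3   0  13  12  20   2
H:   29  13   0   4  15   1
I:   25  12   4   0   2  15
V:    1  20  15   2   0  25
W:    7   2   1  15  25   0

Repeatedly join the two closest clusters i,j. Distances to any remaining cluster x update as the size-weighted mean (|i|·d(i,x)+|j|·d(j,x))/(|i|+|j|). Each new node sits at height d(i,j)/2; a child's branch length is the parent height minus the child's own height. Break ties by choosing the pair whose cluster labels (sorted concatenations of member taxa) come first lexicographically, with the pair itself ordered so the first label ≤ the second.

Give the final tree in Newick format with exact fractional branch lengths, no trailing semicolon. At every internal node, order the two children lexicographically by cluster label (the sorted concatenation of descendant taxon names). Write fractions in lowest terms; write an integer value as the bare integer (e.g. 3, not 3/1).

step 1: merge (F,V) at d=1; branch lengths F→1/2, V→1/2; new cluster FV
  updated: d(FV,G)=23/2, d(FV,H)=22, d(FV,I)=27/2, d(FV,W)=16
step 2: merge (H,W) at d=1; branch lengths H→1/2, W→1/2; new cluster HW
  updated: d(FV,HW)=19, d(G,HW)=15/2, d(HW,I)=19/2
step 3: merge (G,HW) at d=15/2; branch lengths G→15/4, HW→13/4; new cluster GHW
  updated: d(FV,GHW)=33/2, d(GHW,I)=31/3
step 4: merge (GHW,I) at d=31/3; branch lengths GHW→17/12, I→31/6; new cluster GHIW
  updated: d(FV,GHIW)=63/4
step 5: merge (FV,GHIW) at d=63/4; branch lengths FV→59/8, GHIW→65/24; new cluster FGHIVW
final tree: ((F:1/2,V:1/2):59/8,((G:15/4,(H:1/2,W:1/2):13/4):17/12,I:31/6):65/24)
total length: 77/3

((F:1/2,V:1/2):59/8,((G:15/4,(H:1/2,W:1/2):13/4):17/12,I:31/6):65/24)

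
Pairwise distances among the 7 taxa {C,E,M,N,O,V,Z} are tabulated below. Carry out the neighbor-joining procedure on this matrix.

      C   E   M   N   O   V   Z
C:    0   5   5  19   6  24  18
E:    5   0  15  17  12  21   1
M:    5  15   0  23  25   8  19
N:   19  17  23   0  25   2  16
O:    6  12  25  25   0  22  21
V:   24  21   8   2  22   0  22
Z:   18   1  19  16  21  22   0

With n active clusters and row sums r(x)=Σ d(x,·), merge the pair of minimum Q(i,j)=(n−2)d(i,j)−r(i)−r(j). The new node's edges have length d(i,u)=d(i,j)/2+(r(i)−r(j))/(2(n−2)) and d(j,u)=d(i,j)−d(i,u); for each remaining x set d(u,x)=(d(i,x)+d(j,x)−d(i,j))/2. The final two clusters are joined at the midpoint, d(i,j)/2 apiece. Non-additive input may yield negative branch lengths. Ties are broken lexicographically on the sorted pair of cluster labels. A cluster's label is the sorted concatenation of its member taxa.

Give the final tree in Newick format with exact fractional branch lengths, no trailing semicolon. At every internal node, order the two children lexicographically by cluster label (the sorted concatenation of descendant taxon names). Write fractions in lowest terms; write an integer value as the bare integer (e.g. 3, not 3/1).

iteration 1: select N,V (d=2, Q=-191); attach at lengths (13/10, 7/10); label the merged cluster NV
  updated: d(C,NV)=41/2, d(E,NV)=18, d(M,NV)=29/2, d(NV,O)=45/2, d(NV,Z)=18
iteration 2: select E,Z (d=1, Q=-124); attach at lengths (-11/4, 15/4); label the merged cluster EZ
  updated: d(C,EZ)=11, d(EZ,M)=33/2, d(EZ,NV)=35/2, d(EZ,O)=16
iteration 3: select C,O (d=6, Q=-94); attach at lengths (-3/2, 15/2); label the merged cluster CO
  updated: d(CO,EZ)=21/2, d(CO,M)=12, d(CO,NV)=37/2
iteration 4: select CO,EZ (d=21/2, Q=-129/2); attach at lengths (35/8, 49/8); label the merged cluster CEOZ
  updated: d(CEOZ,M)=9, d(CEOZ,NV)=51/4
iteration 5: select CEOZ,M (d=9, Q=-145/4); attach at lengths (29/8, 43/8); label the merged cluster CEMOZ
  updated: d(CEMOZ,NV)=73/8
iteration 6: select CEMOZ,NV (d=73/8); attach at lengths (73/16, 73/16); label the merged cluster CEMNOVZ
final tree: ((((C:-3/2,O:15/2):35/8,(E:-11/4,Z:15/4):49/8):29/8,M:43/8):73/16,(N:13/10,V:7/10):73/16)
total length: 301/8

((((C:-3/2,O:15/2):35/8,(E:-11/4,Z:15/4):49/8):29/8,M:43/8):73/16,(N:13/10,V:7/10):73/16)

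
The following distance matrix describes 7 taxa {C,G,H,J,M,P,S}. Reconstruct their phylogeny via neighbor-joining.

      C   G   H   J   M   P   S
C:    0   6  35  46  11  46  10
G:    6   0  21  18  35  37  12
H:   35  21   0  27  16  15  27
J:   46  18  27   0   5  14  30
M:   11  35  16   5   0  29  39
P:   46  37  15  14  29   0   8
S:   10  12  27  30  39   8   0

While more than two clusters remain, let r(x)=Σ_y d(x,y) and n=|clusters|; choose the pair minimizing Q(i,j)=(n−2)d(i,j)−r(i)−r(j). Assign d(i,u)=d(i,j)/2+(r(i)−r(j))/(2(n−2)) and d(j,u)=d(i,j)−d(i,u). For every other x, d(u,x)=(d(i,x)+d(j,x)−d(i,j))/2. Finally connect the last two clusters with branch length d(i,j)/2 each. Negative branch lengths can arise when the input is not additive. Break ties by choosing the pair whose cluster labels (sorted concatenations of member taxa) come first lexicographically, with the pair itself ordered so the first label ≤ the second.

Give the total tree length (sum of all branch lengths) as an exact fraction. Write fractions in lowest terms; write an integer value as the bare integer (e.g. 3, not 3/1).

iteration 1: select C,G (d=6, Q=-253); attach at lengths (11/2, 1/2); label the merged cluster CG
  updated: d(CG,H)=25, d(CG,J)=29, d(CG,M)=20, d(CG,P)=77/2, d(CG,S)=8
iteration 2: select CG,S (d=8, Q=-401/2); attach at lengths (81/16, 47/16); label the merged cluster CGS
  updated: d(CGS,H)=22, d(CGS,J)=51/2, d(CGS,M)=51/2, d(CGS,P)=77/4
iteration 3: select J,M (d=5, Q=-132); attach at lengths (11/6, 19/6); label the merged cluster JM
  updated: d(CGS,JM)=23, d(H,JM)=19, d(JM,P)=19
iteration 4: select CGS,JM (d=23, Q=-317/4); attach at lengths (197/16, 171/16); label the merged cluster CGJMS
  updated: d(CGJMS,H)=9, d(CGJMS,P)=61/8
iteration 5: select CGJMS,H (d=9, Q=-253/8); attach at lengths (13/16, 131/16); label the merged cluster CGHJMS
  updated: d(CGHJMS,P)=109/16
iteration 6: select CGHJMS,P (d=109/16); attach at lengths (109/32, 109/32); label the merged cluster CGHJMPS
final tree: (((((C:11/2,G:1/2):81/16,S:47/16):197/16,(J:11/6,M:19/6):171/16):13/16,H:131/16):109/32,P:109/32)
total length: 925/16

925/16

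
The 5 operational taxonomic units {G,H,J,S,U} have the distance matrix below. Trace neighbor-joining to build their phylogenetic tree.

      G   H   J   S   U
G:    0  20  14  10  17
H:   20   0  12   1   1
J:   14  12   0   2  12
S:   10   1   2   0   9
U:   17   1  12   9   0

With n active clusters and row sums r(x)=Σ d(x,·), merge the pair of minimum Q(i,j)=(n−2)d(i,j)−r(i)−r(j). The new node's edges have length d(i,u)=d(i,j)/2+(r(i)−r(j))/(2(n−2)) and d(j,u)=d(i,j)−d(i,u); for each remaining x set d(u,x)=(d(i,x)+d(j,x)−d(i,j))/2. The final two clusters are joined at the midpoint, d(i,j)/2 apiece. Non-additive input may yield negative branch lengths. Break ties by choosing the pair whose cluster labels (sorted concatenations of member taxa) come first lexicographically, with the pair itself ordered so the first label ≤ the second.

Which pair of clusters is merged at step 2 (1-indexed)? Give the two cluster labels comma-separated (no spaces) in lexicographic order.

G,J

iteration 1: select H,U (d=1, Q=-70); attach at lengths (-1/3, 4/3); label the merged cluster HU
  updated: d(G,HU)=18, d(HU,J)=23/2, d(HU,S)=9/2
iteration 2: select G,J (d=14, Q=-83/2); attach at lengths (85/8, 27/8); label the merged cluster GJ
  updated: d(GJ,HU)=31/4, d(GJ,S)=-1
iteration 3: select GJ,HU (d=31/4, Q=-45/4); attach at lengths (9/8, 53/8); label the merged cluster GHJU
  updated: d(GHJU,S)=-17/8
iteration 4: select GHJU,S (d=-17/8); attach at lengths (-17/16, -17/16); label the merged cluster GHJSU
final tree: (((G:85/8,J:27/8):9/8,(H:-1/3,U:4/3):53/8):-17/16,S:-17/16)
total length: 165/8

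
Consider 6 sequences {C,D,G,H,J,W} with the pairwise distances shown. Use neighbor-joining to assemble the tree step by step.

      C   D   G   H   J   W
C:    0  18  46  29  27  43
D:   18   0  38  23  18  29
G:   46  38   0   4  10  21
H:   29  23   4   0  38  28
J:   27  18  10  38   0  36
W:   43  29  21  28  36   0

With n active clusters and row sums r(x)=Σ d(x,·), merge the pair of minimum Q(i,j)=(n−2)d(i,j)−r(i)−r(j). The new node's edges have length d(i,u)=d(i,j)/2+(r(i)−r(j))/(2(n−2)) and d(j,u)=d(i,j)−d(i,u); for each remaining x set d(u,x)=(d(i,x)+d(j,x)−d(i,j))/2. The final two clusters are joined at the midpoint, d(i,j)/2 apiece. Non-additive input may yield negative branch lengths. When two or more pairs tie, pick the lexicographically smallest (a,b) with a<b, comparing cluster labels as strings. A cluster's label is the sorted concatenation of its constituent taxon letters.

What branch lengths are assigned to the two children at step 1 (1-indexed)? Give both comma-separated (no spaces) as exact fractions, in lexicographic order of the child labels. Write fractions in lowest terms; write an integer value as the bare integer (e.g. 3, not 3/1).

13/8,19/8

1. join G+H (d=4, Q=-225) ⇒ GH; edges |G|=13/8, |H|=19/8
  updated: d(C,GH)=71/2, d(D,GH)=57/2, d(GH,J)=22, d(GH,W)=45/2
2. join GH+W (d=45/2, Q=-343/2) ⇒ GHW; edges |GH|=91/12, |W|=179/12
  updated: d(C,GHW)=28, d(D,GHW)=35/2, d(GHW,J)=71/4
3. join C+D (d=18, Q=-181/2) ⇒ CD; edges |C|=111/8, |D|=33/8
  updated: d(CD,GHW)=55/4, d(CD,J)=27/2
4. join CD+GHW (d=55/4, Q=-45) ⇒ CDGHW; edges |CD|=19/4, |GHW|=9
  updated: d(CDGHW,J)=35/4
5. join CDGHW+J (d=35/4) ⇒ CDGHJW; edges |CDGHW|=35/8, |J|=35/8
final tree: (((C:111/8,D:33/8):19/4,((G:13/8,H:19/8):91/12,W:179/12):9):35/8,J:35/8)
total length: 67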